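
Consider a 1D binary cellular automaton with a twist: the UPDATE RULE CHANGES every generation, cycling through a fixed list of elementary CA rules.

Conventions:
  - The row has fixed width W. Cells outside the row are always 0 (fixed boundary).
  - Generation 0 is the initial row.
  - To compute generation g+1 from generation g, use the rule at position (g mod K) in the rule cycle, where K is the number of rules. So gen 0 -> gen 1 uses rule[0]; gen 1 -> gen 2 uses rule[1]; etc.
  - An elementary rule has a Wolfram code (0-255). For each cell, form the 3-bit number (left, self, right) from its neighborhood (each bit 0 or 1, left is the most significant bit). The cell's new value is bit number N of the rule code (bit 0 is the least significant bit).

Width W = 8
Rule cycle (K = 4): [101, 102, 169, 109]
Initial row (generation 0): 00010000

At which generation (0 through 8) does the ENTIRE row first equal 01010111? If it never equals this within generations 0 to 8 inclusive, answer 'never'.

Answer: 4

Derivation:
Gen 0: 00010000
Gen 1 (rule 101): 11010111
Gen 2 (rule 102): 01111001
Gen 3 (rule 169): 01110000
Gen 4 (rule 109): 01010111
Gen 5 (rule 101): 01111001
Gen 6 (rule 102): 10001011
Gen 7 (rule 169): 00100110
Gen 8 (rule 109): 10100110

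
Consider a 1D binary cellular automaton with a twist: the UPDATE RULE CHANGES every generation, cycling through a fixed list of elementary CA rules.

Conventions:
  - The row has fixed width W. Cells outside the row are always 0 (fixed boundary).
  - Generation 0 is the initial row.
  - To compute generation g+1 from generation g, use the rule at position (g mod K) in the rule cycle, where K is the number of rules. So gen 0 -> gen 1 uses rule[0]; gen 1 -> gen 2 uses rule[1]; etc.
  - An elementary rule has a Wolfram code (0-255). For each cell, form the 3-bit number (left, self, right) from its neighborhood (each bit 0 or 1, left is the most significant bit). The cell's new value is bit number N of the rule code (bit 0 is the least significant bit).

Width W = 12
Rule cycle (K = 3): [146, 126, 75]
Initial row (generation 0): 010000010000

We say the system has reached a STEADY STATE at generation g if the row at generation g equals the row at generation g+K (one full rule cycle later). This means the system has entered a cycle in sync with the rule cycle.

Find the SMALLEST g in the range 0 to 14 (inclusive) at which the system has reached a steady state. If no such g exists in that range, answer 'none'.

Answer: 2

Derivation:
Gen 0: 010000010000
Gen 1 (rule 146): 101000101000
Gen 2 (rule 126): 111101111100
Gen 3 (rule 75): 100101000101
Gen 4 (rule 146): 011000101000
Gen 5 (rule 126): 111101111100
Gen 6 (rule 75): 100101000101
Gen 7 (rule 146): 011000101000
Gen 8 (rule 126): 111101111100
Gen 9 (rule 75): 100101000101
Gen 10 (rule 146): 011000101000
Gen 11 (rule 126): 111101111100
Gen 12 (rule 75): 100101000101
Gen 13 (rule 146): 011000101000
Gen 14 (rule 126): 111101111100
Gen 15 (rule 75): 100101000101
Gen 16 (rule 146): 011000101000
Gen 17 (rule 126): 111101111100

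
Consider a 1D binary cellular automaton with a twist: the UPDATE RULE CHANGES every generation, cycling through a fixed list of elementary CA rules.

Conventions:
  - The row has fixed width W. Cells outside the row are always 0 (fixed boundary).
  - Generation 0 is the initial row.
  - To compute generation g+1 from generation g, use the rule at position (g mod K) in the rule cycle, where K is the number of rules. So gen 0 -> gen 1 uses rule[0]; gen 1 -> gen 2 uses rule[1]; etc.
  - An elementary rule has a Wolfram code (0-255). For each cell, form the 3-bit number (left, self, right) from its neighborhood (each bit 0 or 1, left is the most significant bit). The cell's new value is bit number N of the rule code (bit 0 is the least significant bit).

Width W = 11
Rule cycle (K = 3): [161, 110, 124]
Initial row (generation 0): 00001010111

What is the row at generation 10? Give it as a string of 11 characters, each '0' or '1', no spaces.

Answer: 01010100100

Derivation:
Gen 0: 00001010111
Gen 1 (rule 161): 11100101010
Gen 2 (rule 110): 10101111110
Gen 3 (rule 124): 11111000011
Gen 4 (rule 161): 01110011000
Gen 5 (rule 110): 11010111000
Gen 6 (rule 124): 11111101100
Gen 7 (rule 161): 01111010001
Gen 8 (rule 110): 11001110011
Gen 9 (rule 124): 11101011011
Gen 10 (rule 161): 01010100100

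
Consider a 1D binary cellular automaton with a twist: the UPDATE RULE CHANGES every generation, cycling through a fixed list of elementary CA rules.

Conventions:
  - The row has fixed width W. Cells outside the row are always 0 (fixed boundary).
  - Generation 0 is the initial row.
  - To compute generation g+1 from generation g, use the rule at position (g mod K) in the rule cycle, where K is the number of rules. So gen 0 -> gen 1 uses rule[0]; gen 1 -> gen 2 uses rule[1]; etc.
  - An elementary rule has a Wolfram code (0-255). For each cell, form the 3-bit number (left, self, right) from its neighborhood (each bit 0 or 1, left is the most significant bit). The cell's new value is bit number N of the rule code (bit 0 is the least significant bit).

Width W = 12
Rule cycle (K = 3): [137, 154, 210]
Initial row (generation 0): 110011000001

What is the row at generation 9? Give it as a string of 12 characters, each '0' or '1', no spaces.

Gen 0: 110011000001
Gen 1 (rule 137): 100010011100
Gen 2 (rule 154): 010101111010
Gen 3 (rule 210): 100000111001
Gen 4 (rule 137): 001110110000
Gen 5 (rule 154): 011100101000
Gen 6 (rule 210): 101111000100
Gen 7 (rule 137): 001110010001
Gen 8 (rule 154): 011101101010
Gen 9 (rule 210): 101100100001

Answer: 101100100001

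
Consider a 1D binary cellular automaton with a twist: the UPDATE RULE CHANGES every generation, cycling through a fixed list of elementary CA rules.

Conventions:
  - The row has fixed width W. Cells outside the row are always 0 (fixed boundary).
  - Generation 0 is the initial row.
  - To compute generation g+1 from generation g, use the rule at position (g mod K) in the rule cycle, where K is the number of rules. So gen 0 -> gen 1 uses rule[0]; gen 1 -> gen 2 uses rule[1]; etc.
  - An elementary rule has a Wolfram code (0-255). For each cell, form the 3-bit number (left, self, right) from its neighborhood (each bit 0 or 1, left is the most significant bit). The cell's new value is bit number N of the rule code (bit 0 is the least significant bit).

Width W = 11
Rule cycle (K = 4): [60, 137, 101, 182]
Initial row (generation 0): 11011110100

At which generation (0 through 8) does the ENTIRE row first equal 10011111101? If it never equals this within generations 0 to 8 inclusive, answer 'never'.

Gen 0: 11011110100
Gen 1 (rule 60): 10110001110
Gen 2 (rule 137): 00100101100
Gen 3 (rule 101): 10100110101
Gen 4 (rule 182): 11111001111
Gen 5 (rule 60): 10000101000
Gen 6 (rule 137): 00110000011
Gen 7 (rule 101): 10010111001
Gen 8 (rule 182): 11111010111

Answer: never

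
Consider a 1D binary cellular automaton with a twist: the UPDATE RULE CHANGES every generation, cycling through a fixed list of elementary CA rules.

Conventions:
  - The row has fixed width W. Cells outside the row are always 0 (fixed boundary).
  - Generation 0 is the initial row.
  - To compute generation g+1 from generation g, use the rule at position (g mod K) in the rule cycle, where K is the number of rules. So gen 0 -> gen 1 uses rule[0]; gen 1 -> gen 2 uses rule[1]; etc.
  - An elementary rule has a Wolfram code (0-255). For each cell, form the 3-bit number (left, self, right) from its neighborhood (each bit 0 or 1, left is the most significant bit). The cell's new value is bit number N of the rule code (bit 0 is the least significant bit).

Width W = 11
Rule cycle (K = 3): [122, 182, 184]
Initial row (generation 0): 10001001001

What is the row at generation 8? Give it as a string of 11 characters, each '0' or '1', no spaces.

Answer: 01010010110

Derivation:
Gen 0: 10001001001
Gen 1 (rule 122): 01010110110
Gen 2 (rule 182): 11111001001
Gen 3 (rule 184): 11110100100
Gen 4 (rule 122): 10011011010
Gen 5 (rule 182): 11100100111
Gen 6 (rule 184): 11010010110
Gen 7 (rule 122): 11101101111
Gen 8 (rule 182): 01010010110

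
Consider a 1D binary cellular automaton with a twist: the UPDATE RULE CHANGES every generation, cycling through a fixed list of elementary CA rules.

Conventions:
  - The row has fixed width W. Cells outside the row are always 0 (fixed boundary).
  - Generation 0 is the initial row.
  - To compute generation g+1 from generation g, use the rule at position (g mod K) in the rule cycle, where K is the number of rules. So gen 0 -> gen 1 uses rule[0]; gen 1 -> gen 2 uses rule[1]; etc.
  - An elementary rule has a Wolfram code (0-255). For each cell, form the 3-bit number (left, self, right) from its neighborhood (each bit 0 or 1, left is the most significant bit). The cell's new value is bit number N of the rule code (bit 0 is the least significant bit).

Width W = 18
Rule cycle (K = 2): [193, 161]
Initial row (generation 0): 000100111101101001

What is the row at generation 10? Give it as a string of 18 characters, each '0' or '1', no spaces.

Gen 0: 000100111101101001
Gen 1 (rule 193): 110000011100100000
Gen 2 (rule 161): 000111001000001111
Gen 3 (rule 193): 110011000011100111
Gen 4 (rule 161): 000000011001000010
Gen 5 (rule 193): 111111001000011000
Gen 6 (rule 161): 011110000011000011
Gen 7 (rule 193): 001110111001011001
Gen 8 (rule 161): 100101010000100000
Gen 9 (rule 193): 000000000110001111
Gen 10 (rule 161): 111111110000100110

Answer: 111111110000100110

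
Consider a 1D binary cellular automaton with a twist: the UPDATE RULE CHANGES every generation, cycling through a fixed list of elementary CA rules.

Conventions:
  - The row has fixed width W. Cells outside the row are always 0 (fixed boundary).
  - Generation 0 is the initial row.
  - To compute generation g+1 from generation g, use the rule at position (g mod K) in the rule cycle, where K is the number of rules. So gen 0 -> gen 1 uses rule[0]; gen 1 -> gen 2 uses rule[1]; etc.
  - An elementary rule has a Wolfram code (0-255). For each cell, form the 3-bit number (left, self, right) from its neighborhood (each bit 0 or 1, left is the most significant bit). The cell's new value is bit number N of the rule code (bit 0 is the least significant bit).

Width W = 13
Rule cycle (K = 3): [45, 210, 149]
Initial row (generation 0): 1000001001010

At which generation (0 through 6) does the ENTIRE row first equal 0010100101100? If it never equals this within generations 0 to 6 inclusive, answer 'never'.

Gen 0: 1000001001010
Gen 1 (rule 45): 1011101001110
Gen 2 (rule 210): 0001100110111
Gen 3 (rule 149): 1100010000010
Gen 4 (rule 45): 1001010111010
Gen 5 (rule 210): 0110000011001
Gen 6 (rule 149): 0001111000101

Answer: never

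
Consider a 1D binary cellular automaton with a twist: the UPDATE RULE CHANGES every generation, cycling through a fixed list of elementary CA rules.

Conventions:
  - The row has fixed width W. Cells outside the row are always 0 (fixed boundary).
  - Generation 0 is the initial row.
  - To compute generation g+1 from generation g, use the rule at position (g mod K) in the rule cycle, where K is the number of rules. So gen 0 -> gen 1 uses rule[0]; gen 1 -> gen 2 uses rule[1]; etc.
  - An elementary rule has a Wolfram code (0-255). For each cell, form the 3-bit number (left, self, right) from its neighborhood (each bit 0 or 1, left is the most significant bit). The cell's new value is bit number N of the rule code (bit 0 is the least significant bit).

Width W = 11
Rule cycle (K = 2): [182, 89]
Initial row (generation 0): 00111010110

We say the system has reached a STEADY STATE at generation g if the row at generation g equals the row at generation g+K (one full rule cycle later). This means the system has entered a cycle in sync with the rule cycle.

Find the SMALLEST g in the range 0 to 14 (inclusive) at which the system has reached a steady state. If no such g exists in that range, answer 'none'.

Gen 0: 00111010110
Gen 1 (rule 182): 01010111001
Gen 2 (rule 89): 00000101100
Gen 3 (rule 182): 00001110010
Gen 4 (rule 89): 11101011001
Gen 5 (rule 182): 01011100111
Gen 6 (rule 89): 00010110101
Gen 7 (rule 182): 00111001111
Gen 8 (rule 89): 10101101001
Gen 9 (rule 182): 11110011111
Gen 10 (rule 89): 10011010001
Gen 11 (rule 182): 11100111011
Gen 12 (rule 89): 10110101011
Gen 13 (rule 182): 11001111100
Gen 14 (rule 89): 11101000111
Gen 15 (rule 182): 01011101010
Gen 16 (rule 89): 00010100001

Answer: none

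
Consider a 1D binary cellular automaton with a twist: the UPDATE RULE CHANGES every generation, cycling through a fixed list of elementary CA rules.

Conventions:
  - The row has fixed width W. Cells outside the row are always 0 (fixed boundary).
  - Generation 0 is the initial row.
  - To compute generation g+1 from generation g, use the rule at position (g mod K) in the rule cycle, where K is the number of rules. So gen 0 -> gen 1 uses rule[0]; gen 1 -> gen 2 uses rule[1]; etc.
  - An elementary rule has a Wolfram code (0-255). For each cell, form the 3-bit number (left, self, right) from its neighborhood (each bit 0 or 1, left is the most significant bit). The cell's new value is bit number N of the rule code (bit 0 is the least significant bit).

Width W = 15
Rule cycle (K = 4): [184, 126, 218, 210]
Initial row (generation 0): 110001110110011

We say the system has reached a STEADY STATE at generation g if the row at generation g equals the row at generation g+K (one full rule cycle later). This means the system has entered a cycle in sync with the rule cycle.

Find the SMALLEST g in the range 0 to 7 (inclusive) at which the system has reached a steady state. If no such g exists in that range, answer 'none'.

Gen 0: 110001110110011
Gen 1 (rule 184): 101001101101010
Gen 2 (rule 126): 111111111111111
Gen 3 (rule 218): 111111111111111
Gen 4 (rule 210): 011111111111111
Gen 5 (rule 184): 011111111111110
Gen 6 (rule 126): 110000000000011
Gen 7 (rule 218): 111000000000111
Gen 8 (rule 210): 011100000001011
Gen 9 (rule 184): 011010000000110
Gen 10 (rule 126): 111111000001111
Gen 11 (rule 218): 111111100011111

Answer: none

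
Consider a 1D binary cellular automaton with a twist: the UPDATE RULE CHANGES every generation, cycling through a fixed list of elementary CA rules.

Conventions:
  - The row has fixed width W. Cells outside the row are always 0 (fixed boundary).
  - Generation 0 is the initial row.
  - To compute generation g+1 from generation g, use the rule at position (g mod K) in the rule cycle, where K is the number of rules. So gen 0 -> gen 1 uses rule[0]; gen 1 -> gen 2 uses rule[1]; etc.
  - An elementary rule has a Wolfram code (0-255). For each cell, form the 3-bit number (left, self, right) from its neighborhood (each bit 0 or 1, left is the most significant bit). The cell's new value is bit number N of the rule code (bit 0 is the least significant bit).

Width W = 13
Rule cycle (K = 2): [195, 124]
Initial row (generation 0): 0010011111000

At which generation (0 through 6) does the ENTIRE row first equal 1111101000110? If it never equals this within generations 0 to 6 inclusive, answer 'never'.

Gen 0: 0010011111000
Gen 1 (rule 195): 1100101111011
Gen 2 (rule 124): 1110111001111
Gen 3 (rule 195): 0110011010111
Gen 4 (rule 124): 0111011111101
Gen 5 (rule 195): 1011001111100
Gen 6 (rule 124): 1111101000110

Answer: 6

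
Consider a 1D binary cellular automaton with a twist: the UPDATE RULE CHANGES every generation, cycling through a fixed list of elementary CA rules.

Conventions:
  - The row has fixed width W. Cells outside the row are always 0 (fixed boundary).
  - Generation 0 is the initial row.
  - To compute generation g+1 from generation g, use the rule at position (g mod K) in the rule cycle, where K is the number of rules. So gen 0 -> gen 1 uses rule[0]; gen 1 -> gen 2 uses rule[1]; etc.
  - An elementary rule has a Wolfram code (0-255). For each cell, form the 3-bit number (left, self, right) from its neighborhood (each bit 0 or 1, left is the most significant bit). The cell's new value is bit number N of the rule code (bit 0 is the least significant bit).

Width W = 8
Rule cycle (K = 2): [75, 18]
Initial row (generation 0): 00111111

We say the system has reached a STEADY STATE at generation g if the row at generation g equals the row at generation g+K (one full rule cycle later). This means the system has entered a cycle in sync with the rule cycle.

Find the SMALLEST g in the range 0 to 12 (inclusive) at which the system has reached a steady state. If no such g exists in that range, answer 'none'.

Answer: 9

Derivation:
Gen 0: 00111111
Gen 1 (rule 75): 11100001
Gen 2 (rule 18): 00010010
Gen 3 (rule 75): 11100100
Gen 4 (rule 18): 00011010
Gen 5 (rule 75): 11111000
Gen 6 (rule 18): 00000100
Gen 7 (rule 75): 11111001
Gen 8 (rule 18): 00000110
Gen 9 (rule 75): 11111110
Gen 10 (rule 18): 00000001
Gen 11 (rule 75): 11111110
Gen 12 (rule 18): 00000001
Gen 13 (rule 75): 11111110
Gen 14 (rule 18): 00000001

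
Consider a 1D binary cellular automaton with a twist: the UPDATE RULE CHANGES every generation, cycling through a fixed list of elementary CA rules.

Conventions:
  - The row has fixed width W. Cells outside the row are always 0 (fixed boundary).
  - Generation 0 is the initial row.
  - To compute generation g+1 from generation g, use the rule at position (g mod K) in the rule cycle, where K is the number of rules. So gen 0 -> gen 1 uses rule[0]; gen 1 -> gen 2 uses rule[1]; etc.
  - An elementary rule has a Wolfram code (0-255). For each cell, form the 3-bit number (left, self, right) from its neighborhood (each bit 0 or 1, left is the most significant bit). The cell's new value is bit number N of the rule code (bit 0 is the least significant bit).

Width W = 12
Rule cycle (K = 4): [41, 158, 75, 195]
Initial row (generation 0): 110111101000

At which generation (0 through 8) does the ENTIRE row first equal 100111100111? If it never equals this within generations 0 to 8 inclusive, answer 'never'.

Gen 0: 110111101000
Gen 1 (rule 41): 101100010011
Gen 2 (rule 158): 101010111110
Gen 3 (rule 75): 000000100010
Gen 4 (rule 195): 111111001100
Gen 5 (rule 41): 100000001001
Gen 6 (rule 158): 110000011111
Gen 7 (rule 75): 110111110001
Gen 8 (rule 195): 010011110110

Answer: never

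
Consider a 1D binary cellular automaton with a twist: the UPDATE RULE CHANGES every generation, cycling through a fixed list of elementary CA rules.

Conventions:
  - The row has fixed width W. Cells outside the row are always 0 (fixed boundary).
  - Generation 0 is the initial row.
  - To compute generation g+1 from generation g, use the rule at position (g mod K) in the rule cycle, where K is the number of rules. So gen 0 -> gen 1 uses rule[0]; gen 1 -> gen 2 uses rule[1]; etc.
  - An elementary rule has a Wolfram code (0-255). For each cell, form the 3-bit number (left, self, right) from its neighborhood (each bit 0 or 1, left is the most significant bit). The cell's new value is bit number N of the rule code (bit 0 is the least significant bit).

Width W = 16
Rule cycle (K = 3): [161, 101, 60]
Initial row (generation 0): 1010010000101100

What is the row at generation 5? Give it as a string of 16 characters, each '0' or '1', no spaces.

Answer: 1010110100110010

Derivation:
Gen 0: 1010010000101100
Gen 1 (rule 161): 0100000110010001
Gen 2 (rule 101): 0101110010010101
Gen 3 (rule 60): 0111001011011111
Gen 4 (rule 161): 0010000100101110
Gen 5 (rule 101): 1010110100110010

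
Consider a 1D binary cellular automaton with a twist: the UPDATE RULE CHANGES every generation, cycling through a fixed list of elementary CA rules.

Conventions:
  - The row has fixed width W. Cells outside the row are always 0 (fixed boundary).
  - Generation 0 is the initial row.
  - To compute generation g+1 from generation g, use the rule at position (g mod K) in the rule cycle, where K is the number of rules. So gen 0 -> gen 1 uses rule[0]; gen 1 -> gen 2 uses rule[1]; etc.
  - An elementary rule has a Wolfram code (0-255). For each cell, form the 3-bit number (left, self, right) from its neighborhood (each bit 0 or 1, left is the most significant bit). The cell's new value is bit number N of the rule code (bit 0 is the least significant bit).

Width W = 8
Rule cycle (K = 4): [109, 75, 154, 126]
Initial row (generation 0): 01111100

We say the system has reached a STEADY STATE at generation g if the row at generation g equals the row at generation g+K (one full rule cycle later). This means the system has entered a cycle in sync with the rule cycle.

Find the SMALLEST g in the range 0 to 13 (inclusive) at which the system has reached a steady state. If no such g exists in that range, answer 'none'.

Gen 0: 01111100
Gen 1 (rule 109): 01000101
Gen 2 (rule 75): 10011000
Gen 3 (rule 154): 01110100
Gen 4 (rule 126): 11011110
Gen 5 (rule 109): 11110010
Gen 6 (rule 75): 10010100
Gen 7 (rule 154): 01100010
Gen 8 (rule 126): 11110111
Gen 9 (rule 109): 10011101
Gen 10 (rule 75): 00110100
Gen 11 (rule 154): 01100010
Gen 12 (rule 126): 11110111
Gen 13 (rule 109): 10011101
Gen 14 (rule 75): 00110100
Gen 15 (rule 154): 01100010
Gen 16 (rule 126): 11110111
Gen 17 (rule 109): 10011101

Answer: 7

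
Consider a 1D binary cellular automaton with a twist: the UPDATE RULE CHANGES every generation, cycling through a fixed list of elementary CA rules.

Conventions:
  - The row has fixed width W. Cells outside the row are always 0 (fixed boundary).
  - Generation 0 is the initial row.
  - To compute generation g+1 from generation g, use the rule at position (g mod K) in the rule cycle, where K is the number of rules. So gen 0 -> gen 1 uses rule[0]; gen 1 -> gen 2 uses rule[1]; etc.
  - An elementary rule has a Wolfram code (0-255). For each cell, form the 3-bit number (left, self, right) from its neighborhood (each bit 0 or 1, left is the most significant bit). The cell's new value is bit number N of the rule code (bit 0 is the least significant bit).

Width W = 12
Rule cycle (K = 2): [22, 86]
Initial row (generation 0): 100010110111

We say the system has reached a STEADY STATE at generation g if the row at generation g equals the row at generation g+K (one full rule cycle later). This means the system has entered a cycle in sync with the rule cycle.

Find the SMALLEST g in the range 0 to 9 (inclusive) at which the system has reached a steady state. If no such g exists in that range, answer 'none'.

Answer: 9

Derivation:
Gen 0: 100010110111
Gen 1 (rule 22): 110110000000
Gen 2 (rule 86): 010011000000
Gen 3 (rule 22): 111100100000
Gen 4 (rule 86): 000111110000
Gen 5 (rule 22): 001000001000
Gen 6 (rule 86): 011100011100
Gen 7 (rule 22): 100010100010
Gen 8 (rule 86): 110110110111
Gen 9 (rule 22): 000000000000
Gen 10 (rule 86): 000000000000
Gen 11 (rule 22): 000000000000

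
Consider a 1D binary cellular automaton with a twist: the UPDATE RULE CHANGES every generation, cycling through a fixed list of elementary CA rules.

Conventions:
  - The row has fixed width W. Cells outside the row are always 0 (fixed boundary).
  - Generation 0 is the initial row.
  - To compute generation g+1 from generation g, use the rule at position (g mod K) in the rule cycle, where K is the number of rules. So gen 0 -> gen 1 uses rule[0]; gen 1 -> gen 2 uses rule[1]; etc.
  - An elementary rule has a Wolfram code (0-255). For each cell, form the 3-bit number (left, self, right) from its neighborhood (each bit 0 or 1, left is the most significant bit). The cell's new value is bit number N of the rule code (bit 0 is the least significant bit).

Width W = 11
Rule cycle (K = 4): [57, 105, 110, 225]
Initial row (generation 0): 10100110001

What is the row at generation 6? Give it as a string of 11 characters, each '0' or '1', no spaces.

Gen 0: 10100110001
Gen 1 (rule 57): 01010101100
Gen 2 (rule 105): 00101011101
Gen 3 (rule 110): 01111110111
Gen 4 (rule 225): 00111111011
Gen 5 (rule 57): 10100000110
Gen 6 (rule 105): 01001110110

Answer: 01001110110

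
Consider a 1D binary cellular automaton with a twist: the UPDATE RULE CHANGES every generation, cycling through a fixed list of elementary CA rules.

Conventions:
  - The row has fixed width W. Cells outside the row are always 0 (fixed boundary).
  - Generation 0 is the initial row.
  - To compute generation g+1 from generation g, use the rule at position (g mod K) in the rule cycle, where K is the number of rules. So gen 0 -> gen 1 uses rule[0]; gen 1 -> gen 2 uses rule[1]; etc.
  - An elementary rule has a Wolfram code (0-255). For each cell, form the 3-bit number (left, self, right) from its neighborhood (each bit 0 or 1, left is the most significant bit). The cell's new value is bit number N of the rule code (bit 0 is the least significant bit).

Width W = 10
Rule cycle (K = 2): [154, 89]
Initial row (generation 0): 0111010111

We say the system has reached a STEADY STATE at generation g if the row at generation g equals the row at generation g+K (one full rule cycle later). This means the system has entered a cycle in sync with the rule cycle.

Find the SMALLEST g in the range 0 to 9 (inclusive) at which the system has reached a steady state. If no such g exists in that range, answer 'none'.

Answer: 9

Derivation:
Gen 0: 0111010111
Gen 1 (rule 154): 1110000110
Gen 2 (rule 89): 1011110111
Gen 3 (rule 154): 0011100110
Gen 4 (rule 89): 1010110111
Gen 5 (rule 154): 0000100110
Gen 6 (rule 89): 1110010111
Gen 7 (rule 154): 1101100110
Gen 8 (rule 89): 1101110111
Gen 9 (rule 154): 1001100110
Gen 10 (rule 89): 0101110111
Gen 11 (rule 154): 1001100110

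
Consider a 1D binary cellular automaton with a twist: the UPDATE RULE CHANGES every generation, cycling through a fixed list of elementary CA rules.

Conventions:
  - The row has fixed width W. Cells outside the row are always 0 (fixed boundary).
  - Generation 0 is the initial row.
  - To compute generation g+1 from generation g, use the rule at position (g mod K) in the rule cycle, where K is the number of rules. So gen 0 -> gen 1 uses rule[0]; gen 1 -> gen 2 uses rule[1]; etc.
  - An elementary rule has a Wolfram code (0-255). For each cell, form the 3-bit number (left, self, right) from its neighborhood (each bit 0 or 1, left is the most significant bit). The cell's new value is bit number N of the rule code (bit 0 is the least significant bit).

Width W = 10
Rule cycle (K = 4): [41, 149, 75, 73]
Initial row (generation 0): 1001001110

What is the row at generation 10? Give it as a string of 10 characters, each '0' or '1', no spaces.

Answer: 0100110010

Derivation:
Gen 0: 1001001110
Gen 1 (rule 41): 0000001000
Gen 2 (rule 149): 1111101111
Gen 3 (rule 75): 1000101001
Gen 4 (rule 73): 0010000000
Gen 5 (rule 41): 1000111111
Gen 6 (rule 149): 1110011110
Gen 7 (rule 75): 1010110010
Gen 8 (rule 73): 0000110000
Gen 9 (rule 41): 1110100111
Gen 10 (rule 149): 0100110010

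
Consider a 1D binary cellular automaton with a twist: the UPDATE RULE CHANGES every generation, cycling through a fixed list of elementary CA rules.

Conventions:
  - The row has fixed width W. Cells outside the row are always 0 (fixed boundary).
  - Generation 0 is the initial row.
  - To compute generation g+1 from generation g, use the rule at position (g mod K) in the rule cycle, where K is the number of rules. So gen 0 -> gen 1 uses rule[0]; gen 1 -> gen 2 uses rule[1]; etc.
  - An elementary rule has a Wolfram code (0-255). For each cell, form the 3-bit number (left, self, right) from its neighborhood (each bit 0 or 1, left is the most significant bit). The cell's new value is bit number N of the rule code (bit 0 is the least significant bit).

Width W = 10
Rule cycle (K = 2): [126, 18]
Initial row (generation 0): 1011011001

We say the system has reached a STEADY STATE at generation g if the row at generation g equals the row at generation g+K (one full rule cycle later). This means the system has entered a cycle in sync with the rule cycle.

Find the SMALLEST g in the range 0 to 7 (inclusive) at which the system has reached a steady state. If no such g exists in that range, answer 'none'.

Gen 0: 1011011001
Gen 1 (rule 126): 1111111111
Gen 2 (rule 18): 0000000000
Gen 3 (rule 126): 0000000000
Gen 4 (rule 18): 0000000000
Gen 5 (rule 126): 0000000000
Gen 6 (rule 18): 0000000000
Gen 7 (rule 126): 0000000000
Gen 8 (rule 18): 0000000000
Gen 9 (rule 126): 0000000000

Answer: 2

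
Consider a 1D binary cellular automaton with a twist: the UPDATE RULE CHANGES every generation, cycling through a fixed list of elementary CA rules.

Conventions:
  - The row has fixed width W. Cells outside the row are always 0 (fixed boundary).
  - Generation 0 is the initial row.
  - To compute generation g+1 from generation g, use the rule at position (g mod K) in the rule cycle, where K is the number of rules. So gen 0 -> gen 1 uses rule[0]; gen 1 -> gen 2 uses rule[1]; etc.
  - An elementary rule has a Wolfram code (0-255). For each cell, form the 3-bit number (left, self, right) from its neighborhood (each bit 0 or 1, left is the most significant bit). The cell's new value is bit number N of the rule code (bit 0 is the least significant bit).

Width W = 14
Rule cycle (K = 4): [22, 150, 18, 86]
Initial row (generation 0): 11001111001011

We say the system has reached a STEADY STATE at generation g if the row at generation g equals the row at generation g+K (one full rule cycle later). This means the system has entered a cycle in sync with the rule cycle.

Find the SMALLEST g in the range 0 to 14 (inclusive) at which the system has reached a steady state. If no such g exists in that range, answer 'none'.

Answer: 13

Derivation:
Gen 0: 11001111001011
Gen 1 (rule 22): 00110000111000
Gen 2 (rule 150): 01001001010100
Gen 3 (rule 18): 10110110000010
Gen 4 (rule 86): 10010011000111
Gen 5 (rule 22): 11111100101000
Gen 6 (rule 150): 01111011101100
Gen 7 (rule 18): 10000000000010
Gen 8 (rule 86): 11000000000111
Gen 9 (rule 22): 00100000001000
Gen 10 (rule 150): 01110000011100
Gen 11 (rule 18): 10001000100010
Gen 12 (rule 86): 11011101110111
Gen 13 (rule 22): 00000000000000
Gen 14 (rule 150): 00000000000000
Gen 15 (rule 18): 00000000000000
Gen 16 (rule 86): 00000000000000
Gen 17 (rule 22): 00000000000000
Gen 18 (rule 150): 00000000000000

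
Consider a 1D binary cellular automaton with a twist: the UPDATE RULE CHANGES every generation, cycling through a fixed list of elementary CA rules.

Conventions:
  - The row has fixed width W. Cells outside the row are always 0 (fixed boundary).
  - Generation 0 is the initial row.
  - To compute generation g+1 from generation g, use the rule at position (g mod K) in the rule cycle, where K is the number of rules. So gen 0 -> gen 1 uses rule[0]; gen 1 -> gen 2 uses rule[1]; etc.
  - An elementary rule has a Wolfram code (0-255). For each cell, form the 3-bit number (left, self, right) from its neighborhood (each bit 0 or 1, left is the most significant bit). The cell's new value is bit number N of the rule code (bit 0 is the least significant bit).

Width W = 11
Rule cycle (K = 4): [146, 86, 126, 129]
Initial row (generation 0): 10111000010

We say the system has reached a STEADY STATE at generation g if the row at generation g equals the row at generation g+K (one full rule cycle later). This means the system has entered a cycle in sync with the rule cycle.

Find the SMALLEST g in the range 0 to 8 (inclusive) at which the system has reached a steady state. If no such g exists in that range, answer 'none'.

Answer: 7

Derivation:
Gen 0: 10111000010
Gen 1 (rule 146): 00010100101
Gen 2 (rule 86): 00110111101
Gen 3 (rule 126): 01111100111
Gen 4 (rule 129): 00111000010
Gen 5 (rule 146): 01010100101
Gen 6 (rule 86): 11010111101
Gen 7 (rule 126): 11111100111
Gen 8 (rule 129): 01111000010
Gen 9 (rule 146): 10110100101
Gen 10 (rule 86): 10010111101
Gen 11 (rule 126): 11111100111
Gen 12 (rule 129): 01111000010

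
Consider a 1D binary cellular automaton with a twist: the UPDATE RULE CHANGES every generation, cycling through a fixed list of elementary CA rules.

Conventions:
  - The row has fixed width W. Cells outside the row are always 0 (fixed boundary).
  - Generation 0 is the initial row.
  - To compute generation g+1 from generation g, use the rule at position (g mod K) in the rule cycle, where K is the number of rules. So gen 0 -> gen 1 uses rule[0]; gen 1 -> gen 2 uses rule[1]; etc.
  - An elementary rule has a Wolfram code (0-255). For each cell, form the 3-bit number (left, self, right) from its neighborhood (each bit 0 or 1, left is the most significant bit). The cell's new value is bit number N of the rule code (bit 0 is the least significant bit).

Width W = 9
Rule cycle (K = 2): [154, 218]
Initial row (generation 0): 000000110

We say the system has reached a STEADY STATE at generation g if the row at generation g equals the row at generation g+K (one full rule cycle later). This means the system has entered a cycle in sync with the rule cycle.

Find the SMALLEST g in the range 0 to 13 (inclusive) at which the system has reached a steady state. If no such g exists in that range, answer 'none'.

Gen 0: 000000110
Gen 1 (rule 154): 000001101
Gen 2 (rule 218): 000011100
Gen 3 (rule 154): 000111010
Gen 4 (rule 218): 001111001
Gen 5 (rule 154): 011110110
Gen 6 (rule 218): 111110111
Gen 7 (rule 154): 111100110
Gen 8 (rule 218): 111111111
Gen 9 (rule 154): 111111110
Gen 10 (rule 218): 111111111
Gen 11 (rule 154): 111111110
Gen 12 (rule 218): 111111111
Gen 13 (rule 154): 111111110
Gen 14 (rule 218): 111111111
Gen 15 (rule 154): 111111110

Answer: 8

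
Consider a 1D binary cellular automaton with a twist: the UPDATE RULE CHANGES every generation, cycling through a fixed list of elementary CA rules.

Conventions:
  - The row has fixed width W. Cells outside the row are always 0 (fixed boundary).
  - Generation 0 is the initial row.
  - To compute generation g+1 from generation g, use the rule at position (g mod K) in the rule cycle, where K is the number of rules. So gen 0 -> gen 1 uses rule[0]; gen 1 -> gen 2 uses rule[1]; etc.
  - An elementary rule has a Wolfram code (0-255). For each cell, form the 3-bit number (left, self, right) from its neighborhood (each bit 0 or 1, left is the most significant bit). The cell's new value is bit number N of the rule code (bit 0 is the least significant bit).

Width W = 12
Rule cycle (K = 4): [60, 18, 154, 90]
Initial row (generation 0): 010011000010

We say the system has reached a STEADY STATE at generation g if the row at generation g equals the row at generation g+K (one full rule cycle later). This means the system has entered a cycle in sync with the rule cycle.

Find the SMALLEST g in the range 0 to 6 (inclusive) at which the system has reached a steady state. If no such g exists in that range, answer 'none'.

Gen 0: 010011000010
Gen 1 (rule 60): 011010100011
Gen 2 (rule 18): 100000010100
Gen 3 (rule 154): 010000100010
Gen 4 (rule 90): 101001010101
Gen 5 (rule 60): 111101111111
Gen 6 (rule 18): 000000000000
Gen 7 (rule 154): 000000000000
Gen 8 (rule 90): 000000000000
Gen 9 (rule 60): 000000000000
Gen 10 (rule 18): 000000000000

Answer: 6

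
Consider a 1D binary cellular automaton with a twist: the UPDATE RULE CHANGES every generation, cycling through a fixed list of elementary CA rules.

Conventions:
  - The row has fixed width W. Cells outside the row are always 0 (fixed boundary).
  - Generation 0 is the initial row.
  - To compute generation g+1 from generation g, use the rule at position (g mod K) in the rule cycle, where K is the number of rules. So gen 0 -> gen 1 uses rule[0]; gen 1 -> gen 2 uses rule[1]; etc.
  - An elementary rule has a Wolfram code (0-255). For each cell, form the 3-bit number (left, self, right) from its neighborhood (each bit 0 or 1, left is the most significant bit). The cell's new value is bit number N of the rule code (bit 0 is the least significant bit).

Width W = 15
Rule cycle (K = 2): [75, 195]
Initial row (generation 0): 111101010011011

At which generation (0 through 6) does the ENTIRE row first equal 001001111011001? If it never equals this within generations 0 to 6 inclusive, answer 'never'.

Gen 0: 111101010011011
Gen 1 (rule 75): 100100000111011
Gen 2 (rule 195): 001001111011001
Gen 3 (rule 75): 110011001011010
Gen 4 (rule 195): 010101010001000
Gen 5 (rule 75): 100000000110011
Gen 6 (rule 195): 001111111010101

Answer: 2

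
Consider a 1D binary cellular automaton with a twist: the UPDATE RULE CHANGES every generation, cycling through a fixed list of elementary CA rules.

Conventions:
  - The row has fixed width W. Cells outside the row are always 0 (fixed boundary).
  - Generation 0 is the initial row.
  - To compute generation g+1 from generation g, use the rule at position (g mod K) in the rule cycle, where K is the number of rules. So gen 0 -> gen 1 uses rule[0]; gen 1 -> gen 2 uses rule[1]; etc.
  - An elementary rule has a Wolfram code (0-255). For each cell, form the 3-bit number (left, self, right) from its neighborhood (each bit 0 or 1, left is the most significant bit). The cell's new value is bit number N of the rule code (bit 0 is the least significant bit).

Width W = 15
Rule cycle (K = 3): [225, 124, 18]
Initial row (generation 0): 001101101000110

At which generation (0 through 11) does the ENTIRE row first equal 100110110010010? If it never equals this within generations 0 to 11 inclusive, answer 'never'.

Gen 0: 001101101000110
Gen 1 (rule 225): 100110110010010
Gen 2 (rule 124): 110111111011011
Gen 3 (rule 18): 000000000000000
Gen 4 (rule 225): 111111111111111
Gen 5 (rule 124): 100000000000001
Gen 6 (rule 18): 010000000000010
Gen 7 (rule 225): 000111111111000
Gen 8 (rule 124): 000100000001100
Gen 9 (rule 18): 001010000010010
Gen 10 (rule 225): 100100111000000
Gen 11 (rule 124): 110110101100000

Answer: 1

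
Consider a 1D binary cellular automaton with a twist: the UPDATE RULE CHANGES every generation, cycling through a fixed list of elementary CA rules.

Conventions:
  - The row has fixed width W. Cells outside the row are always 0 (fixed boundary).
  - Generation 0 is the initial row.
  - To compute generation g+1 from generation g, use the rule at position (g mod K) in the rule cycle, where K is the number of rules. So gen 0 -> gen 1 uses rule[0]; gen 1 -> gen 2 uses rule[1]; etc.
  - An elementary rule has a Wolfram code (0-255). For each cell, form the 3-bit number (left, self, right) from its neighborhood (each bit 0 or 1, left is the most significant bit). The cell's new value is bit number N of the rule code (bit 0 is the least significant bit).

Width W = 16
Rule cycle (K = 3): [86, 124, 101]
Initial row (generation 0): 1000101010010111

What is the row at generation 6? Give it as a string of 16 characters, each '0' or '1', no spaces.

Gen 0: 1000101010010111
Gen 1 (rule 86): 1101101011110001
Gen 2 (rule 124): 1111111110011001
Gen 3 (rule 101): 0000000010001001
Gen 4 (rule 86): 0000000111011111
Gen 5 (rule 124): 0000000101110001
Gen 6 (rule 101): 1111110110010101

Answer: 1111110110010101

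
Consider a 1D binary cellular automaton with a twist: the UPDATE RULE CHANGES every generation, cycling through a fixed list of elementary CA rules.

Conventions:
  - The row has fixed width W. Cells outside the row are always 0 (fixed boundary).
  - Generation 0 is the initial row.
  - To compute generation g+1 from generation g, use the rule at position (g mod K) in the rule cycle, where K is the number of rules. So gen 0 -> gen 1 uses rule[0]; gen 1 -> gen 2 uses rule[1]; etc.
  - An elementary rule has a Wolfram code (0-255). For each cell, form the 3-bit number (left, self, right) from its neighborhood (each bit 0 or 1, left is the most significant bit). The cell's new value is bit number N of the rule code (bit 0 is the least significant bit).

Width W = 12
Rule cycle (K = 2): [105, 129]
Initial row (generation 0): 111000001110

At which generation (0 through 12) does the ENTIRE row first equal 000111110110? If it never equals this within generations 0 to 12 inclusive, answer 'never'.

Gen 0: 111000001110
Gen 1 (rule 105): 101011101010
Gen 2 (rule 129): 000001000000
Gen 3 (rule 105): 111100011111
Gen 4 (rule 129): 011001001110
Gen 5 (rule 105): 011000001010
Gen 6 (rule 129): 000011100000
Gen 7 (rule 105): 111010101111
Gen 8 (rule 129): 010000000110
Gen 9 (rule 105): 000111110110
Gen 10 (rule 129): 110011100000
Gen 11 (rule 105): 110010101111
Gen 12 (rule 129): 000000000110

Answer: 9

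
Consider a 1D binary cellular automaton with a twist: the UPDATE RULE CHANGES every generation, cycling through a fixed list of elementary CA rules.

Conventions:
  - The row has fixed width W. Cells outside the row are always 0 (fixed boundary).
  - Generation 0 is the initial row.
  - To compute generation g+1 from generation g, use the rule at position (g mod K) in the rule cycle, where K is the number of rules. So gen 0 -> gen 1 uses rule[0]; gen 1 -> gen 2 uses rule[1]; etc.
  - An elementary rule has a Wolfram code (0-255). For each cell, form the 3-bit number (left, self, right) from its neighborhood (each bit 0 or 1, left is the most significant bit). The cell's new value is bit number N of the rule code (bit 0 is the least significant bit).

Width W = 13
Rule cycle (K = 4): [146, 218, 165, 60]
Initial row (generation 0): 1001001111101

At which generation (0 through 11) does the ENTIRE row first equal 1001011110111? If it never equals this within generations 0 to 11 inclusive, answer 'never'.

Answer: 7

Derivation:
Gen 0: 1001001111101
Gen 1 (rule 146): 0110110111000
Gen 2 (rule 218): 1110110111100
Gen 3 (rule 165): 0101001011001
Gen 4 (rule 60): 0111101110101
Gen 5 (rule 146): 1011000100000
Gen 6 (rule 218): 0011101010000
Gen 7 (rule 165): 1001011110111
Gen 8 (rule 60): 1101110001100
Gen 9 (rule 146): 0000101010010
Gen 10 (rule 218): 0001000001101
Gen 11 (rule 165): 1101011100011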